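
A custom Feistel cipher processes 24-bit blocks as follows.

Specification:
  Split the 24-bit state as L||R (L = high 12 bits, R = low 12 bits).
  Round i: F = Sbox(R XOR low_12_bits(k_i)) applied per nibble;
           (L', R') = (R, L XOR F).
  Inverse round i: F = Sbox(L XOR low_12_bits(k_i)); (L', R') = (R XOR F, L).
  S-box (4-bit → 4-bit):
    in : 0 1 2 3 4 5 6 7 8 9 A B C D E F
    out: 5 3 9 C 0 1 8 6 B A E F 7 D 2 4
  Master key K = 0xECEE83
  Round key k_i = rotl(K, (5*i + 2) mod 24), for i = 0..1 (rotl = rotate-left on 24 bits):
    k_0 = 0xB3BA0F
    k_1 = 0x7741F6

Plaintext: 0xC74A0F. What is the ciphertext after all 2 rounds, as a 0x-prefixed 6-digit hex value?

s_0 = plaintext = 0xC74A0F
s_1 = Round(s_0, k_0) = 0xA0F921
s_2 = Round(s_1, k_1) = 0x9211D9

0x9211D9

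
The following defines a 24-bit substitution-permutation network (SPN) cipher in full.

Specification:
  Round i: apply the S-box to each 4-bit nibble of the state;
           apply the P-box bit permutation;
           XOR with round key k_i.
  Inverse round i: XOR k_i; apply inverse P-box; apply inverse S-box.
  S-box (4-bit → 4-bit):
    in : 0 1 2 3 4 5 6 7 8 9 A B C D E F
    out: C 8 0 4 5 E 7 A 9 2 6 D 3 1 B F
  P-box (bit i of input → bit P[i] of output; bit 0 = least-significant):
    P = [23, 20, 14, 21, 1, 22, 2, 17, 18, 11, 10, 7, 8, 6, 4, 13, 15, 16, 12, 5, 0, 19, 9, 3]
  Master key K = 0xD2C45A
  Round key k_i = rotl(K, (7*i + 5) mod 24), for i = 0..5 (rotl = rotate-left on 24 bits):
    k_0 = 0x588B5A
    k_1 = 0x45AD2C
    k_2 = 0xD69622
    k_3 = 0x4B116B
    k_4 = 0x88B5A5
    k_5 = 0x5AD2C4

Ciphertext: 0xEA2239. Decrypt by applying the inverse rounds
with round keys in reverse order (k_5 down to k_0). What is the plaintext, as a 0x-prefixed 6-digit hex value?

0x272233

s_0 = ciphertext = 0xEA2239
s_1 = InvRound(s_0, k_5) = 0x8B513F
s_2 = InvRound(s_1, k_4) = 0x1C0083
s_3 = InvRound(s_2, k_3) = 0x15C879
s_4 = InvRound(s_3, k_2) = 0xBAAAE4
s_5 = InvRound(s_4, k_1) = 0x59CB7E
s_6 = InvRound(s_5, k_0) = 0x272233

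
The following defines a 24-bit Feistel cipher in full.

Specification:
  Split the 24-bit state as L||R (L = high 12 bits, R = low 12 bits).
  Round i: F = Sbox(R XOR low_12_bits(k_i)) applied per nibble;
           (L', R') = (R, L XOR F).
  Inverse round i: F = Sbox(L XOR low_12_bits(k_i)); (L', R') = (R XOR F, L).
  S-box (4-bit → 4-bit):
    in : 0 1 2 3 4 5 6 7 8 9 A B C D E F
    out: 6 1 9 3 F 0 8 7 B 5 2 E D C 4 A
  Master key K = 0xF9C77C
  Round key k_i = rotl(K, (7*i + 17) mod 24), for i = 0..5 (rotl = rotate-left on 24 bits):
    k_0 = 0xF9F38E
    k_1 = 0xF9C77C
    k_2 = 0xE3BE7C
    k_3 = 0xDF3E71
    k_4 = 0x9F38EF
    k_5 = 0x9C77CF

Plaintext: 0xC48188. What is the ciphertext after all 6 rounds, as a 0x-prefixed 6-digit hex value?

0xE55E78

s_0 = plaintext = 0xC48188
s_1 = Round(s_0, k_0) = 0x188520
s_2 = Round(s_1, k_1) = 0x520885
s_3 = Round(s_2, k_2) = 0x885D85
s_4 = Round(s_3, k_3) = 0xD85B2A
s_5 = Round(s_4, k_4) = 0xB2AE55
s_6 = Round(s_5, k_5) = 0xE55E78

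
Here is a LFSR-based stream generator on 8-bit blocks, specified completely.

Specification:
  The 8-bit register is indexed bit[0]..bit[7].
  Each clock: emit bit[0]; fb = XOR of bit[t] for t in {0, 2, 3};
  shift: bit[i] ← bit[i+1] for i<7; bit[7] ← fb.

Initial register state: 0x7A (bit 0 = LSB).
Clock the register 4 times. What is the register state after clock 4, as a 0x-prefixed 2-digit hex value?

0xB7

reg_0 = 0x7A
clock 1: out=0, reg = 0xBD
clock 2: out=1, reg = 0xDE
clock 3: out=0, reg = 0x6F
clock 4: out=1, reg = 0xB7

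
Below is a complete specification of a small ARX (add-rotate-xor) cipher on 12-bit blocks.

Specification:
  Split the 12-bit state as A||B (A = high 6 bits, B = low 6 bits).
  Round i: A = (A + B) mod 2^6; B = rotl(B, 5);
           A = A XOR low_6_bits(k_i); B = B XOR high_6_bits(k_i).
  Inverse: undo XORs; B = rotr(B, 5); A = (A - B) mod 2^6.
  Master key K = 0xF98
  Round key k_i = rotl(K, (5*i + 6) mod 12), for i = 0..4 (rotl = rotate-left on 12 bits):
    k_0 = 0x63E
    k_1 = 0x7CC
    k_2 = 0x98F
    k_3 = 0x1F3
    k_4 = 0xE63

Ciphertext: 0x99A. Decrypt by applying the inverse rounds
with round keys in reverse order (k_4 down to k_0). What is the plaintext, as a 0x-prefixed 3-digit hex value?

0xCB9

s_0 = ciphertext = 0x99A
s_1 = InvRound(s_0, k_4) = 0xF87
s_2 = InvRound(s_1, k_3) = 0x340
s_3 = InvRound(s_2, k_2) = 0xD4D
s_4 = InvRound(s_3, k_1) = 0x564
s_5 = InvRound(s_4, k_0) = 0xCB9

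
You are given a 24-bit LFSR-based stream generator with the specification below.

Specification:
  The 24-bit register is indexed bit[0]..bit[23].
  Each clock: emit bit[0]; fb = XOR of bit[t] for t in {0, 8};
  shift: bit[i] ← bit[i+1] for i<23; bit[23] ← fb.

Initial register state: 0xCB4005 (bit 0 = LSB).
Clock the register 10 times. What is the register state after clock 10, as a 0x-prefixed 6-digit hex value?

reg_0 = 0xCB4005
clock 1: out=1, reg = 0xE5A002
clock 2: out=0, reg = 0x72D001
clock 3: out=1, reg = 0xB96800
clock 4: out=0, reg = 0x5CB400
clock 5: out=0, reg = 0x2E5A00
clock 6: out=0, reg = 0x172D00
clock 7: out=0, reg = 0x8B9680
clock 8: out=0, reg = 0x45CB40
clock 9: out=0, reg = 0xA2E5A0
clock 10: out=0, reg = 0xD172D0

0xD172D0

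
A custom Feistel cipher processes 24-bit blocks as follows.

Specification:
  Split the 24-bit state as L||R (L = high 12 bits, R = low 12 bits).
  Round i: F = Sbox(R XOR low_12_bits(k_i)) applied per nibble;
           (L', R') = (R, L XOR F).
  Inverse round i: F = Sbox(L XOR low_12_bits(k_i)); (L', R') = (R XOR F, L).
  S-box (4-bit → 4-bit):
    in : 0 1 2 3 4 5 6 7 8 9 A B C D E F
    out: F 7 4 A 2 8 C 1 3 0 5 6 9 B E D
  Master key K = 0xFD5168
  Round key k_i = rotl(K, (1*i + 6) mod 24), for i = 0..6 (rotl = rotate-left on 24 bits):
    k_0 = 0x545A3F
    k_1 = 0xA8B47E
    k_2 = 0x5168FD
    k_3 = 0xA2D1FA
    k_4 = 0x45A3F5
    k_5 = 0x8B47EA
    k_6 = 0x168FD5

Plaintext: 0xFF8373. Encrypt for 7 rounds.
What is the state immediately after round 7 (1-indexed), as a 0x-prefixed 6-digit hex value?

s_0 = plaintext = 0xFF8373
s_1 = Round(s_0, k_0) = 0x373FD1
s_2 = Round(s_1, k_1) = 0xFD152E
s_3 = Round(s_2, k_2) = 0x52E46B
s_4 = Round(s_3, k_3) = 0x46BD29
s_5 = Round(s_4, k_4) = 0xD29AD2
s_6 = Round(s_5, k_5) = 0xAD268A
s_7 = Round(s_6, k_6) = 0x68AA5F

0x68AA5F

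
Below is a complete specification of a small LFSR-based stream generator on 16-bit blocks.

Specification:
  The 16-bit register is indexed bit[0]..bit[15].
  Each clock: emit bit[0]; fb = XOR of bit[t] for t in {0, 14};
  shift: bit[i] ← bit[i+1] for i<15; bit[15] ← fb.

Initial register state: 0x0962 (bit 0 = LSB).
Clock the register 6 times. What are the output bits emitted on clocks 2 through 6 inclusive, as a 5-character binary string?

10001

reg_0 = 0x0962
clock 1: out=0, reg = 0x04B1
clock 2: out=1, reg = 0x8258
clock 3: out=0, reg = 0x412C
clock 4: out=0, reg = 0xA096
clock 5: out=0, reg = 0x504B
clock 6: out=1, reg = 0x2825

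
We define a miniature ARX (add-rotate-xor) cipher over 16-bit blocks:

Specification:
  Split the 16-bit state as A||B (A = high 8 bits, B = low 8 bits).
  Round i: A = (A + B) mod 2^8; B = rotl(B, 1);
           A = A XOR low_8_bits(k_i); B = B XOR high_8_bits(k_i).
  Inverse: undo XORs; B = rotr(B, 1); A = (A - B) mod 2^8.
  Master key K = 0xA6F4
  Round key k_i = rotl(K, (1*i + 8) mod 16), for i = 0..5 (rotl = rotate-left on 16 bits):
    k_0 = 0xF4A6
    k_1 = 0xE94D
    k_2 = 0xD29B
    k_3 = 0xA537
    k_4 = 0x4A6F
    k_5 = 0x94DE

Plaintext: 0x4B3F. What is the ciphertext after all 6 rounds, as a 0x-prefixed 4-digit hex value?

s_0 = plaintext = 0x4B3F
s_1 = Round(s_0, k_0) = 0x2C8A
s_2 = Round(s_1, k_1) = 0xFBFC
s_3 = Round(s_2, k_2) = 0x6C2B
s_4 = Round(s_3, k_3) = 0xA0F3
s_5 = Round(s_4, k_4) = 0xFCAD
s_6 = Round(s_5, k_5) = 0x77CF

0x77CF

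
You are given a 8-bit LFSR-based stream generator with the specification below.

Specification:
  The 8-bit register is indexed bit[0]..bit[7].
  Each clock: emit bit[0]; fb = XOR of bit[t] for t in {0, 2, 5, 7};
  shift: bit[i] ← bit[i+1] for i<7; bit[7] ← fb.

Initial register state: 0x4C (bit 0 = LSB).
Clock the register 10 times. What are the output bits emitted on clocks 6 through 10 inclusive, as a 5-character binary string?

reg_0 = 0x4C
clock 1: out=0, reg = 0xA6
clock 2: out=0, reg = 0xD3
clock 3: out=1, reg = 0x69
clock 4: out=1, reg = 0x34
clock 5: out=0, reg = 0x1A
clock 6: out=0, reg = 0x0D
clock 7: out=1, reg = 0x06
clock 8: out=0, reg = 0x83
clock 9: out=1, reg = 0x41
clock 10: out=1, reg = 0xA0

01011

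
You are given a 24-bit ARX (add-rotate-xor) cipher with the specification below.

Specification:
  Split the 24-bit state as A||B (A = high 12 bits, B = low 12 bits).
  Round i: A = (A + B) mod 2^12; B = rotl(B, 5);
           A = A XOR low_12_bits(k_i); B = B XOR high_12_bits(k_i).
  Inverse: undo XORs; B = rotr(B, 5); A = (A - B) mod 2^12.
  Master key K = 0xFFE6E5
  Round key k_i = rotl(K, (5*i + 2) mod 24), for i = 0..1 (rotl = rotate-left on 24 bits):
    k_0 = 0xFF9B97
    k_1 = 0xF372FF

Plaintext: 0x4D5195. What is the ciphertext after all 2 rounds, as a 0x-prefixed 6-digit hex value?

s_0 = plaintext = 0x4D5195
s_1 = Round(s_0, k_0) = 0xDFDD5A
s_2 = Round(s_1, k_1) = 0x9A846D

0x9A846D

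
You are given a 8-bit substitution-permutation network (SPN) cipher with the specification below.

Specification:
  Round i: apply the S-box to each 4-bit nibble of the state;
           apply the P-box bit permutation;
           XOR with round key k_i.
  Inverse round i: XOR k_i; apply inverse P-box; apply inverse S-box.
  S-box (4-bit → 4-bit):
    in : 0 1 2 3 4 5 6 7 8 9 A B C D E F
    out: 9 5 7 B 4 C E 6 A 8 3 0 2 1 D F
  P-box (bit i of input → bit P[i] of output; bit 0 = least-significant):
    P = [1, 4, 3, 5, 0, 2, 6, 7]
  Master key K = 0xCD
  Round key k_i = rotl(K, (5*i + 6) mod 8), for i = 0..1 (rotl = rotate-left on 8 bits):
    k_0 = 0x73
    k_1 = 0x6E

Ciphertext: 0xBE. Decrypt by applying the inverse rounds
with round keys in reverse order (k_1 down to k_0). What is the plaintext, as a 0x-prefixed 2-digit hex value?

0xAE

s_0 = ciphertext = 0xBE
s_1 = InvRound(s_0, k_1) = 0x5C
s_2 = InvRound(s_1, k_0) = 0xAE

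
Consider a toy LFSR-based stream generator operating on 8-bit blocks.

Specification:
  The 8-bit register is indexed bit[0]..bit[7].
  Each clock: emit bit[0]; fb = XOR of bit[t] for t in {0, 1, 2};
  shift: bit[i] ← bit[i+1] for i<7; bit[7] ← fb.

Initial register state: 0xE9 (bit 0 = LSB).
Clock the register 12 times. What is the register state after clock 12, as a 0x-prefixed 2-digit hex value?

0xDE

reg_0 = 0xE9
clock 1: out=1, reg = 0xF4
clock 2: out=0, reg = 0xFA
clock 3: out=0, reg = 0xFD
clock 4: out=1, reg = 0x7E
clock 5: out=0, reg = 0x3F
clock 6: out=1, reg = 0x9F
clock 7: out=1, reg = 0xCF
clock 8: out=1, reg = 0xE7
clock 9: out=1, reg = 0xF3
clock 10: out=1, reg = 0x79
clock 11: out=1, reg = 0xBC
clock 12: out=0, reg = 0xDE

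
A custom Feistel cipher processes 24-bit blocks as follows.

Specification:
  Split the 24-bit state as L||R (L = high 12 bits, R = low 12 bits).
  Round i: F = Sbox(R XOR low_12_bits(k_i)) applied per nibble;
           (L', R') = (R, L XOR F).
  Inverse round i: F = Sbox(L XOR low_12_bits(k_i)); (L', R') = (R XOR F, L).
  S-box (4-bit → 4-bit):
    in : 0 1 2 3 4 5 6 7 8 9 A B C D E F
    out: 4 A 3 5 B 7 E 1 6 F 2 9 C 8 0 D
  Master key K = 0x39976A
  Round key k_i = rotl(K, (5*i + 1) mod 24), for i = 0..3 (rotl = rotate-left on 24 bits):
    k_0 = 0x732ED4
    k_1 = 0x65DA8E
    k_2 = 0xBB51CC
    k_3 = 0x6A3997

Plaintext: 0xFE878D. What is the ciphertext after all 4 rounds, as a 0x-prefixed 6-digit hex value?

s_0 = plaintext = 0xFE878D
s_1 = Round(s_0, k_0) = 0x78D097
s_2 = Round(s_1, k_1) = 0x097522
s_3 = Round(s_2, k_2) = 0x522B97
s_4 = Round(s_3, k_3) = 0xB97666

0xB97666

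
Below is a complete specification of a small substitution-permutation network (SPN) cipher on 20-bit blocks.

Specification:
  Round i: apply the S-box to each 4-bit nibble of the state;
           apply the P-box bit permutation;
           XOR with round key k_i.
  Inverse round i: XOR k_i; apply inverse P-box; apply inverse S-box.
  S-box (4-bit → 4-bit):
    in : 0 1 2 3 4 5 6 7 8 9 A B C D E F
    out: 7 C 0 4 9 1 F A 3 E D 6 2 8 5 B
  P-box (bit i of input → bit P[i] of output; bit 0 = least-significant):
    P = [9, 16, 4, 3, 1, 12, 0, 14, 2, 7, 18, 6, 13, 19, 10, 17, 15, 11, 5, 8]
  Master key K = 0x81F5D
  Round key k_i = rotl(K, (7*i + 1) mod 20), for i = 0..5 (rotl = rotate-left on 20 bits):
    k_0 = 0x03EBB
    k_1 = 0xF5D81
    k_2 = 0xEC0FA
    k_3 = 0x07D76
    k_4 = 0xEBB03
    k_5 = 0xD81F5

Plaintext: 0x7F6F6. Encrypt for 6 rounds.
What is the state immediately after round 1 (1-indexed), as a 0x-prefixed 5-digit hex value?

s_0 = plaintext = 0x7F6F6
s_1 = Round(s_0, k_0) = 0xF4565
s_2 = Round(s_1, k_1) = 0xDA686
s_3 = Round(s_2, k_2) = 0x9F724
s_4 = Round(s_3, k_3) = 0xA569E
s_5 = Round(s_4, k_4) = 0xA48F6
s_6 = Round(s_5, k_5) = 0xE724B

0xF4565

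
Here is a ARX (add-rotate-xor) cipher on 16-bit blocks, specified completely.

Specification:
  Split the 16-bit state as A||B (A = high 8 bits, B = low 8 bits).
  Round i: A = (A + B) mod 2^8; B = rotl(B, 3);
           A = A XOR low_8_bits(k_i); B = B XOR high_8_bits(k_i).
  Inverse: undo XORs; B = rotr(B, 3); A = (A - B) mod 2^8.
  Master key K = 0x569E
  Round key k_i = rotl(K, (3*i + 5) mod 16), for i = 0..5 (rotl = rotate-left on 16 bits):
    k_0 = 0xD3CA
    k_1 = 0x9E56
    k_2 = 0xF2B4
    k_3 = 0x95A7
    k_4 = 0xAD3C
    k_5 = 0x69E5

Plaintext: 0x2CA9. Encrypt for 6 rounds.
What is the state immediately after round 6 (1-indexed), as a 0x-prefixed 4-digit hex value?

0x0F22

s_0 = plaintext = 0x2CA9
s_1 = Round(s_0, k_0) = 0x1F9E
s_2 = Round(s_1, k_1) = 0xEB6A
s_3 = Round(s_2, k_2) = 0xE1A1
s_4 = Round(s_3, k_3) = 0x2598
s_5 = Round(s_4, k_4) = 0x8169
s_6 = Round(s_5, k_5) = 0x0F22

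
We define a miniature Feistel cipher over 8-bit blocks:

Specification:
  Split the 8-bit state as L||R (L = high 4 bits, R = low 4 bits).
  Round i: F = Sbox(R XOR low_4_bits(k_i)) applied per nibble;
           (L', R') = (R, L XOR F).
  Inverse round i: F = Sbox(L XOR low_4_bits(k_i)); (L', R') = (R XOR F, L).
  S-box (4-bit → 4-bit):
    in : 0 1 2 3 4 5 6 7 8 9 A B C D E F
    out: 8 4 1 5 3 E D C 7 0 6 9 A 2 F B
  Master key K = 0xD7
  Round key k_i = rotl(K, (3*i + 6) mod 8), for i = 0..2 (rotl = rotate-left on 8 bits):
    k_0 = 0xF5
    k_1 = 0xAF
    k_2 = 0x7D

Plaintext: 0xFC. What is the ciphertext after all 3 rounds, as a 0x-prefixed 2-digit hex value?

s_0 = plaintext = 0xFC
s_1 = Round(s_0, k_0) = 0xCF
s_2 = Round(s_1, k_1) = 0xF4
s_3 = Round(s_2, k_2) = 0x4F

0x4F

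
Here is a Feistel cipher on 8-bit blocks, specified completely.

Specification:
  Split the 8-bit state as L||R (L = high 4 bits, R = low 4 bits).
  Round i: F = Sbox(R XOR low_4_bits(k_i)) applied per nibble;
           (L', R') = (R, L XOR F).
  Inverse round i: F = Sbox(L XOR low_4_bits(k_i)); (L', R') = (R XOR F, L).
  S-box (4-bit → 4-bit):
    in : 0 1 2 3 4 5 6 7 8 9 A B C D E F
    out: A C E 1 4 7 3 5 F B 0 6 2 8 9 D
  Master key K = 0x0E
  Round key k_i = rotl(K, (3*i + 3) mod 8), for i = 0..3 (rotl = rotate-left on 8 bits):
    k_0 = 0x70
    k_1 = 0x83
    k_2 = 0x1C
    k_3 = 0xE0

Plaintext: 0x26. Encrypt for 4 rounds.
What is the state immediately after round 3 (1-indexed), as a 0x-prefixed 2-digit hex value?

s_0 = plaintext = 0x26
s_1 = Round(s_0, k_0) = 0x61
s_2 = Round(s_1, k_1) = 0x18
s_3 = Round(s_2, k_2) = 0x85
s_4 = Round(s_3, k_3) = 0x5F

0x85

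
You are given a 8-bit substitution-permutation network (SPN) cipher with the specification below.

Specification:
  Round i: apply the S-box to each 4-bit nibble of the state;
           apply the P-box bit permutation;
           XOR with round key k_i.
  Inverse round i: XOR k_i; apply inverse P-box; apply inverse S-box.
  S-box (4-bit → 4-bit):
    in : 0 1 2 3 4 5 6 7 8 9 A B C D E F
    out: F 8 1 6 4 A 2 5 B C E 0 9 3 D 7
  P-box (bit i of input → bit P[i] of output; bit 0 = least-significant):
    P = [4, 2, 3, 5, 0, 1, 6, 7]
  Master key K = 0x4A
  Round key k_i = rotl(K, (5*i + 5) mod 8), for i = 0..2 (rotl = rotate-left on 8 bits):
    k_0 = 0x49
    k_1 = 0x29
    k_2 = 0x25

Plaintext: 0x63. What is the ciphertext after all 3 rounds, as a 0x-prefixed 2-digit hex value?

s_0 = plaintext = 0x63
s_1 = Round(s_0, k_0) = 0x47
s_2 = Round(s_1, k_1) = 0x71
s_3 = Round(s_2, k_2) = 0x44

0x44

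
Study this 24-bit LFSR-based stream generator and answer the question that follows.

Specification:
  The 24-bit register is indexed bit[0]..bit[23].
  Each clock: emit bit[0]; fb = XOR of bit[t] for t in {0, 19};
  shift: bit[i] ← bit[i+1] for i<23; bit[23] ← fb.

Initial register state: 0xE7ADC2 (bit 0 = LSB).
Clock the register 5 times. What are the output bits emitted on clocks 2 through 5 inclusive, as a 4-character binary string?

1000

reg_0 = 0xE7ADC2
clock 1: out=0, reg = 0x73D6E1
clock 2: out=1, reg = 0xB9EB70
clock 3: out=0, reg = 0xDCF5B8
clock 4: out=0, reg = 0xEE7ADC
clock 5: out=0, reg = 0xF73D6E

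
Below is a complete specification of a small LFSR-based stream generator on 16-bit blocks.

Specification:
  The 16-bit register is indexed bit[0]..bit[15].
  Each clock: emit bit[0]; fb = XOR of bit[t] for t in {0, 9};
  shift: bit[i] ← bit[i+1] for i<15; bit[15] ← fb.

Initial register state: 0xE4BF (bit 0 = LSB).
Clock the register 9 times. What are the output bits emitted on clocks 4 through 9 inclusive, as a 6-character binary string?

111010

reg_0 = 0xE4BF
clock 1: out=1, reg = 0xF25F
clock 2: out=1, reg = 0x792F
clock 3: out=1, reg = 0xBC97
clock 4: out=1, reg = 0xDE4B
clock 5: out=1, reg = 0x6F25
clock 6: out=1, reg = 0x3792
clock 7: out=0, reg = 0x9BC9
clock 8: out=1, reg = 0x4DE4
clock 9: out=0, reg = 0x26F2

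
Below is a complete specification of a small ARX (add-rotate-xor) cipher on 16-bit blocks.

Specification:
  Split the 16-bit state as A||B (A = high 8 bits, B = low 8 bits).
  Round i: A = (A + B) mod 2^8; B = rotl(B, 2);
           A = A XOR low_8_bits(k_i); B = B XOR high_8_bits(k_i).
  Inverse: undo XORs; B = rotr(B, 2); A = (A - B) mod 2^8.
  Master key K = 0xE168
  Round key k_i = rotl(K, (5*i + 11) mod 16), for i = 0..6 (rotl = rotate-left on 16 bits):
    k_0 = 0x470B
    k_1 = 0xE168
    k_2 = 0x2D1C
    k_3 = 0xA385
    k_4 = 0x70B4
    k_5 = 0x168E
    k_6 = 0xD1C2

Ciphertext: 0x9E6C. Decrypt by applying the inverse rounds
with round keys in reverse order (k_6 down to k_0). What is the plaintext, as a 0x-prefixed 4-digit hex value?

0x6E53

s_0 = ciphertext = 0x9E6C
s_1 = InvRound(s_0, k_6) = 0xED6F
s_2 = InvRound(s_1, k_5) = 0x055E
s_3 = InvRound(s_2, k_4) = 0x268B
s_4 = InvRound(s_3, k_3) = 0x990A
s_5 = InvRound(s_4, k_2) = 0xBCC9
s_6 = InvRound(s_5, k_1) = 0xCA0A
s_7 = InvRound(s_6, k_0) = 0x6E53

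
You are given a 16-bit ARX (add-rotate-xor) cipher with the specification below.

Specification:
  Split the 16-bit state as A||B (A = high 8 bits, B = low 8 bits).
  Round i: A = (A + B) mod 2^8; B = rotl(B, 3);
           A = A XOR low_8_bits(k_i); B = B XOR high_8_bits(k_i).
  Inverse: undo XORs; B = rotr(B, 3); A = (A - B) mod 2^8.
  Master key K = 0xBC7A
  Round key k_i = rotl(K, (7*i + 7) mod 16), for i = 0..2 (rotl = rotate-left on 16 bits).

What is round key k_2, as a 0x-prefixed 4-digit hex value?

0x8F57

K = 0xBC7A
k_0 = rotl(K, (7*0+7) mod 16) = rotl(K, 7) = 0x3D5E
k_1 = rotl(K, (7*1+7) mod 16) = rotl(K, 14) = 0xAF1E
k_2 = rotl(K, (7*2+7) mod 16) = rotl(K, 5) = 0x8F57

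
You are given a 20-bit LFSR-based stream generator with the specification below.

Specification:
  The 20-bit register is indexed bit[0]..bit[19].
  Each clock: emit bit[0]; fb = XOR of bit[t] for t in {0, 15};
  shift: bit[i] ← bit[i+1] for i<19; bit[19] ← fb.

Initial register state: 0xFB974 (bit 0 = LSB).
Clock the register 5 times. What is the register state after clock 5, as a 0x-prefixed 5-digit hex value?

reg_0 = 0xFB974
clock 1: out=0, reg = 0xFDCBA
clock 2: out=0, reg = 0xFEE5D
clock 3: out=1, reg = 0x7F72E
clock 4: out=0, reg = 0xBFB97
clock 5: out=1, reg = 0x5FDCB

0x5FDCB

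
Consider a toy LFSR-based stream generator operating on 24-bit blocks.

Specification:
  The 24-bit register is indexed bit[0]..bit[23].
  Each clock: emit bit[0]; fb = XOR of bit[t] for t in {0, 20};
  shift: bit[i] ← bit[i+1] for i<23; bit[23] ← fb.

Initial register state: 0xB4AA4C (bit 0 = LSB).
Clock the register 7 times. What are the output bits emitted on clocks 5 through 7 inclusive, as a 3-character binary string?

001

reg_0 = 0xB4AA4C
clock 1: out=0, reg = 0xDA5526
clock 2: out=0, reg = 0xED2A93
clock 3: out=1, reg = 0xF69549
clock 4: out=1, reg = 0x7B4AA4
clock 5: out=0, reg = 0xBDA552
clock 6: out=0, reg = 0xDED2A9
clock 7: out=1, reg = 0x6F6954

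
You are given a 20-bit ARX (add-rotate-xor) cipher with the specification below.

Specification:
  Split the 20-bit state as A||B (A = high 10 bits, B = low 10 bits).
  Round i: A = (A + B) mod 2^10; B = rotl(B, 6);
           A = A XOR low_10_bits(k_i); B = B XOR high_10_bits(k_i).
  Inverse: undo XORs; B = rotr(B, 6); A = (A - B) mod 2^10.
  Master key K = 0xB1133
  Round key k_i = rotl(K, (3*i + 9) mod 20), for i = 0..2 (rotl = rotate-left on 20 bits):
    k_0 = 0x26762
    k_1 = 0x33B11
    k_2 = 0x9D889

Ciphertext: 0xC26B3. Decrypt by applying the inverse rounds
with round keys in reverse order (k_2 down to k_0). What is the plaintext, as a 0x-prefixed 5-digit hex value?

0x14CB5

s_0 = ciphertext = 0xC26B3
s_1 = InvRound(s_0, k_2) = 0xCB453
s_2 = InvRound(s_1, k_1) = 0x9A9D2
s_3 = InvRound(s_2, k_0) = 0x14CB5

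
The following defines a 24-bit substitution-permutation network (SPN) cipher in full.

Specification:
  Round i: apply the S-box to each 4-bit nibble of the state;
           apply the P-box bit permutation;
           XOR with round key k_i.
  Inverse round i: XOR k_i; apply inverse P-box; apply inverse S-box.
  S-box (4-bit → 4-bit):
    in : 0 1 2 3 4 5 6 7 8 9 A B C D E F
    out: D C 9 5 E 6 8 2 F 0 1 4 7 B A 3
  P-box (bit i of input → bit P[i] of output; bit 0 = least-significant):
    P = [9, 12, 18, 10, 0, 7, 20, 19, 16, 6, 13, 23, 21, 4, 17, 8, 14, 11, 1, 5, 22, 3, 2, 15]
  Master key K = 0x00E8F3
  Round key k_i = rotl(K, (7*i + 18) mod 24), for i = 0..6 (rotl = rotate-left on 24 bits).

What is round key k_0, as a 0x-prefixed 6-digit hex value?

0xCC03A3

K = 0x00E8F3
k_0 = rotl(K, (7*0+18) mod 24) = rotl(K, 18) = 0xCC03A3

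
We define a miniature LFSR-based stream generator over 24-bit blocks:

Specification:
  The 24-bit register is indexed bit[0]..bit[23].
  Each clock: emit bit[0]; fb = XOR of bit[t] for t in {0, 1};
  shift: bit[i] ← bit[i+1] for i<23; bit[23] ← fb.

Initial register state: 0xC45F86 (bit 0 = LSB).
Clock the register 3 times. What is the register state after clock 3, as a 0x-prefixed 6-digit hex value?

reg_0 = 0xC45F86
clock 1: out=0, reg = 0xE22FC3
clock 2: out=1, reg = 0x7117E1
clock 3: out=1, reg = 0xB88BF0

0xB88BF0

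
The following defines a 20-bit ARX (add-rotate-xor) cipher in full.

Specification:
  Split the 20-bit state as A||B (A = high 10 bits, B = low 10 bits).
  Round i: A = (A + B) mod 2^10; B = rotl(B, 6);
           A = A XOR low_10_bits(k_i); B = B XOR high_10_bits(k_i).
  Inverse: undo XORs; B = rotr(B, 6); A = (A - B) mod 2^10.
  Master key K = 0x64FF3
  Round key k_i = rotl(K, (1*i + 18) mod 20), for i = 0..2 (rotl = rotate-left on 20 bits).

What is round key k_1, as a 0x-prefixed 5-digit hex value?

K = 0x64FF3
k_0 = rotl(K, (1*0+18) mod 20) = rotl(K, 18) = 0xD93FC
k_1 = rotl(K, (1*1+18) mod 20) = rotl(K, 19) = 0xB27F9

0xB27F9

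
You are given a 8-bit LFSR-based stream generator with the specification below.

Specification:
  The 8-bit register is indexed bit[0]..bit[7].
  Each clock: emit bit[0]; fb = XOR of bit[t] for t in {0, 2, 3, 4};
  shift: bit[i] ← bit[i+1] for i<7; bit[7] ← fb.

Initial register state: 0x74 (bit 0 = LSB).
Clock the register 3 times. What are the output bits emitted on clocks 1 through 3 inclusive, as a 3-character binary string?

001

reg_0 = 0x74
clock 1: out=0, reg = 0x3A
clock 2: out=0, reg = 0x1D
clock 3: out=1, reg = 0x0E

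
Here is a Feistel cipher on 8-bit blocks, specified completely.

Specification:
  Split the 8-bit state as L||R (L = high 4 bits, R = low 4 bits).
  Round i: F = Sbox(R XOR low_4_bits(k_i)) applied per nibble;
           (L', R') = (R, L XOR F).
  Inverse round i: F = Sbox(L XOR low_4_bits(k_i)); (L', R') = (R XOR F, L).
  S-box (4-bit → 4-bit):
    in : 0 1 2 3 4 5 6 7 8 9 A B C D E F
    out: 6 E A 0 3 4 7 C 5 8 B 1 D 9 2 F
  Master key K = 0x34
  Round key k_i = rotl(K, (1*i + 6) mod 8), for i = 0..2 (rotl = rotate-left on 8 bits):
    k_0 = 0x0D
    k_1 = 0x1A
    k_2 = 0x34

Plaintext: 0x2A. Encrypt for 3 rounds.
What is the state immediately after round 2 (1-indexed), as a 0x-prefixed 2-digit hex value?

0xE9

s_0 = plaintext = 0x2A
s_1 = Round(s_0, k_0) = 0xAE
s_2 = Round(s_1, k_1) = 0xE9
s_3 = Round(s_2, k_2) = 0x97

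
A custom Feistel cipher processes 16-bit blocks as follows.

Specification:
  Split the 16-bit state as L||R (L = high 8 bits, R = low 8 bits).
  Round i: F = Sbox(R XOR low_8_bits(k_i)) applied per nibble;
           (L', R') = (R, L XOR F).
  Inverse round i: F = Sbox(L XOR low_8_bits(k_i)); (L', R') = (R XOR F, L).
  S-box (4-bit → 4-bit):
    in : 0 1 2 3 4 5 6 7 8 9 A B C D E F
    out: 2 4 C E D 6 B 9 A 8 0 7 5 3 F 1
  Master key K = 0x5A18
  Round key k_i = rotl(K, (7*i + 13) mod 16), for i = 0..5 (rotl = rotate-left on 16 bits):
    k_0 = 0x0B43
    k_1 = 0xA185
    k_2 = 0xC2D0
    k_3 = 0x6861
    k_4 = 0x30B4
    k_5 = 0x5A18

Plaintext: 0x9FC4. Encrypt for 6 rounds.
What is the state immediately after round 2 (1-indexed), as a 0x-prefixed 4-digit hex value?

s_0 = plaintext = 0x9FC4
s_1 = Round(s_0, k_0) = 0xC436
s_2 = Round(s_1, k_1) = 0x36BA
s_3 = Round(s_2, k_2) = 0xBA86
s_4 = Round(s_3, k_3) = 0x8643
s_5 = Round(s_4, k_4) = 0x439F
s_6 = Round(s_5, k_5) = 0x9FEA

0x36BA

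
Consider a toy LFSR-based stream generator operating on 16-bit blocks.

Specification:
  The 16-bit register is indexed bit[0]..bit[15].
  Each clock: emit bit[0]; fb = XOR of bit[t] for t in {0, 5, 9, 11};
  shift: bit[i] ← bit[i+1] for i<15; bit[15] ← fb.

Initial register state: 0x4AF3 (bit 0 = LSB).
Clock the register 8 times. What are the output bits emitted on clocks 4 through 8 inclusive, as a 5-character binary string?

reg_0 = 0x4AF3
clock 1: out=1, reg = 0x2579
clock 2: out=1, reg = 0x12BC
clock 3: out=0, reg = 0x095E
clock 4: out=0, reg = 0x84AF
clock 5: out=1, reg = 0x4257
clock 6: out=1, reg = 0x212B
clock 7: out=1, reg = 0x1095
clock 8: out=1, reg = 0x884A

01111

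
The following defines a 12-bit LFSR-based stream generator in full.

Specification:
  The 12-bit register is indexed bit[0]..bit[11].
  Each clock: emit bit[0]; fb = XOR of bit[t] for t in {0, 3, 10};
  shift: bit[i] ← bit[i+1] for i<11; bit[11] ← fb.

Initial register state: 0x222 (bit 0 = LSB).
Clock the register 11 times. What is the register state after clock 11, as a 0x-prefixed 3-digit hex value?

0xC3C

reg_0 = 0x222
clock 1: out=0, reg = 0x111
clock 2: out=1, reg = 0x888
clock 3: out=0, reg = 0xC44
clock 4: out=0, reg = 0xE22
clock 5: out=0, reg = 0xF11
clock 6: out=1, reg = 0x788
clock 7: out=0, reg = 0x3C4
clock 8: out=0, reg = 0x1E2
clock 9: out=0, reg = 0x0F1
clock 10: out=1, reg = 0x878
clock 11: out=0, reg = 0xC3C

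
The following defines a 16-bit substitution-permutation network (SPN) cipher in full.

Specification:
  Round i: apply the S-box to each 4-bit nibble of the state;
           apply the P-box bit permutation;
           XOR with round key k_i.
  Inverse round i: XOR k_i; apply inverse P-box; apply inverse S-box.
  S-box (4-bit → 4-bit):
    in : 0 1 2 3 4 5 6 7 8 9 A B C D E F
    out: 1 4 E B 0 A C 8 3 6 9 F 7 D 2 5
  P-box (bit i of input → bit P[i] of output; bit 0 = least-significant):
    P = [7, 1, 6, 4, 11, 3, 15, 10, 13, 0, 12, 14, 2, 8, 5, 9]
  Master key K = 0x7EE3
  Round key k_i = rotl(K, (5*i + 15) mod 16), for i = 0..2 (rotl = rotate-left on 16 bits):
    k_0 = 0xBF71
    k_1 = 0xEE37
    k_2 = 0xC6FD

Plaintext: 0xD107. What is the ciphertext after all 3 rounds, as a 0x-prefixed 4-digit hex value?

s_0 = plaintext = 0xD107
s_1 = Round(s_0, k_0) = 0xA545
s_2 = Round(s_1, k_1) = 0xAC20
s_3 = Round(s_2, k_2) = 0x7070

0x7070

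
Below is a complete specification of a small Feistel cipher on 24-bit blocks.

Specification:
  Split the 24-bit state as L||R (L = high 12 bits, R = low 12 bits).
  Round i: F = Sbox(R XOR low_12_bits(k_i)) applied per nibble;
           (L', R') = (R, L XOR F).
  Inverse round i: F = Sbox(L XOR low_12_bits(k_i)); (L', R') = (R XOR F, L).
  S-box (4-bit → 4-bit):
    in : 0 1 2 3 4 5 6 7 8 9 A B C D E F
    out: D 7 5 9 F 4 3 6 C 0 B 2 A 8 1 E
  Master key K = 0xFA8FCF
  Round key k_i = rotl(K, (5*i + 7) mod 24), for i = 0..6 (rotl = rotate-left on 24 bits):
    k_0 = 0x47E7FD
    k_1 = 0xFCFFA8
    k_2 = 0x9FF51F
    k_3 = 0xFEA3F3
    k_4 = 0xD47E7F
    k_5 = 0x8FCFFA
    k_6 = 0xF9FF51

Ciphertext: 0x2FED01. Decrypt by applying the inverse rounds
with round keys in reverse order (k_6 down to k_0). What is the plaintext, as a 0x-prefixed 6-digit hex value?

s_0 = ciphertext = 0x2FED01
s_1 = InvRound(s_0, k_6) = 0x5BF2FE
s_2 = InvRound(s_1, k_5) = 0x90A5BF
s_3 = InvRound(s_2, k_4) = 0x3DB90A
s_4 = InvRound(s_3, k_3) = 0x4563DB
s_5 = InvRound(s_4, k_2) = 0x42B456
s_6 = InvRound(s_5, k_1) = 0x69F42B
s_7 = InvRound(s_6, k_0) = 0x31E69F

0x31E69F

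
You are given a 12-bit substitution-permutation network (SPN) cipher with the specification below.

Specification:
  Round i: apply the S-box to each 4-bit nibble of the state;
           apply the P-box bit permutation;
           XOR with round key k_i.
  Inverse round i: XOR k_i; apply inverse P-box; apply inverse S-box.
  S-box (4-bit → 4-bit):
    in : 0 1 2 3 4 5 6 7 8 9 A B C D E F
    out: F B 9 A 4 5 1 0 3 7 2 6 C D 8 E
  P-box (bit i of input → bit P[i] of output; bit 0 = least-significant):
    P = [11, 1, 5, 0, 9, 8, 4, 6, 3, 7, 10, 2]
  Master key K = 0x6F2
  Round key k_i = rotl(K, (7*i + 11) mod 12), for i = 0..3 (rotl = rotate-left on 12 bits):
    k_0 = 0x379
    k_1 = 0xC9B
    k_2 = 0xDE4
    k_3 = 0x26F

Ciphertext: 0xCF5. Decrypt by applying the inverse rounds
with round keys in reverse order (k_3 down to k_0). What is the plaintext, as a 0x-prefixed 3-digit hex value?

s_0 = ciphertext = 0xCF5
s_1 = InvRound(s_0, k_3) = 0x958
s_2 = InvRound(s_1, k_2) = 0x044
s_3 = InvRound(s_2, k_1) = 0x0C1
s_4 = InvRound(s_3, k_0) = 0x894

0x894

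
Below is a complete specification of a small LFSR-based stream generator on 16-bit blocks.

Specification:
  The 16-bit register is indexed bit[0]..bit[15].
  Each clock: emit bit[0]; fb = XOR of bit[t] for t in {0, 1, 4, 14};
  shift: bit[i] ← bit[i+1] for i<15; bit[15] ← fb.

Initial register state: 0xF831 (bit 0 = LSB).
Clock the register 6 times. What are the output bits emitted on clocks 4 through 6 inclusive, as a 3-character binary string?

011

reg_0 = 0xF831
clock 1: out=1, reg = 0xFC18
clock 2: out=0, reg = 0x7E0C
clock 3: out=0, reg = 0xBF06
clock 4: out=0, reg = 0xDF83
clock 5: out=1, reg = 0xEFC1
clock 6: out=1, reg = 0x77E0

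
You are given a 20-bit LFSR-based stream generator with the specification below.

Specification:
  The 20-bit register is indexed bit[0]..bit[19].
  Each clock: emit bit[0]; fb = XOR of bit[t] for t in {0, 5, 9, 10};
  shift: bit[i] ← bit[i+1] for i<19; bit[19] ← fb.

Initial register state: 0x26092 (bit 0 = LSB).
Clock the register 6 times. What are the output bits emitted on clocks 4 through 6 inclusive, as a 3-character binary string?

reg_0 = 0x26092
clock 1: out=0, reg = 0x13049
clock 2: out=1, reg = 0x89824
clock 3: out=0, reg = 0xC4C12
clock 4: out=0, reg = 0xE2609
clock 5: out=1, reg = 0xF1304
clock 6: out=0, reg = 0xF8982

010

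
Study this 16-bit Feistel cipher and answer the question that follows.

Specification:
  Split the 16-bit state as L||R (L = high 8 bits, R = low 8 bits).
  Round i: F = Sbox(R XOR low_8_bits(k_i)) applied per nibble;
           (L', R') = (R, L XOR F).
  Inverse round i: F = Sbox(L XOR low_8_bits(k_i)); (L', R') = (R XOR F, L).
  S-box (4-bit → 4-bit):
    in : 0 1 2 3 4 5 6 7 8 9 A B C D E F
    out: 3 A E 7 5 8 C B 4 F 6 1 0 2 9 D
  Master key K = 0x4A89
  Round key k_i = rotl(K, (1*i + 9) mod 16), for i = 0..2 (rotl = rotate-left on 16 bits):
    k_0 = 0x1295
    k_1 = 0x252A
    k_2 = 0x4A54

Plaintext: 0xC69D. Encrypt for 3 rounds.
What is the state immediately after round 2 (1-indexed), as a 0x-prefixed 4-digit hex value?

s_0 = plaintext = 0xC69D
s_1 = Round(s_0, k_0) = 0x9DF2
s_2 = Round(s_1, k_1) = 0xF2B9
s_3 = Round(s_2, k_2) = 0xB960

0xF2B9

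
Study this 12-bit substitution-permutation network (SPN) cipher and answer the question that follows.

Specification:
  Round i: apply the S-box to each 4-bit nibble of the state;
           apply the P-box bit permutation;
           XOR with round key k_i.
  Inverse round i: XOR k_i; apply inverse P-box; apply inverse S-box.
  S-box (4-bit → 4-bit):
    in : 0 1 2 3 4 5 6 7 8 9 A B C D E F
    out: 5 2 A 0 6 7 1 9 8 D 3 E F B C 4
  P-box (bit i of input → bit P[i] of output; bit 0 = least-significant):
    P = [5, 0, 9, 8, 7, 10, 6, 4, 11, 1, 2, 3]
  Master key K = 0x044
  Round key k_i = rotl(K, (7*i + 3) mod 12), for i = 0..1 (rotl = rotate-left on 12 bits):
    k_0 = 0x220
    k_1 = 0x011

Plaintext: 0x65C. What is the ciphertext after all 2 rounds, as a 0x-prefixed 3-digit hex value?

s_0 = plaintext = 0x65C
s_1 = Round(s_0, k_0) = 0xDC1
s_2 = Round(s_1, k_1) = 0xCCA

0xCCA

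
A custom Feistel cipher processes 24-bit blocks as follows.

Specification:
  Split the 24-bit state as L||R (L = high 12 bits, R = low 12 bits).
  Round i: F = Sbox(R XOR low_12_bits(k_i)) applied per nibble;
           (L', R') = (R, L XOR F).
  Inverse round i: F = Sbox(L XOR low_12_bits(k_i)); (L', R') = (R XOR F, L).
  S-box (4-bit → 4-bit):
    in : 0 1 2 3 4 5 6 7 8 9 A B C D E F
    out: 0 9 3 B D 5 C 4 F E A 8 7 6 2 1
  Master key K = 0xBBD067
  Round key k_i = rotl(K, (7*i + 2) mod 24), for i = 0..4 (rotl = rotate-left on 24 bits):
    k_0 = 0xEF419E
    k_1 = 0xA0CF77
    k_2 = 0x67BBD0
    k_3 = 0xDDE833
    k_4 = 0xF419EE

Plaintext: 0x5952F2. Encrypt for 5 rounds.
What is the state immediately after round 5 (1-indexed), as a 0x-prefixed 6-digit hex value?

0x7D2C71

s_0 = plaintext = 0x5952F2
s_1 = Round(s_0, k_0) = 0x2F2E52
s_2 = Round(s_1, k_1) = 0xE52BC7
s_3 = Round(s_2, k_2) = 0xBC7EC6
s_4 = Round(s_3, k_3) = 0xEC67D2
s_5 = Round(s_4, k_4) = 0x7D2C71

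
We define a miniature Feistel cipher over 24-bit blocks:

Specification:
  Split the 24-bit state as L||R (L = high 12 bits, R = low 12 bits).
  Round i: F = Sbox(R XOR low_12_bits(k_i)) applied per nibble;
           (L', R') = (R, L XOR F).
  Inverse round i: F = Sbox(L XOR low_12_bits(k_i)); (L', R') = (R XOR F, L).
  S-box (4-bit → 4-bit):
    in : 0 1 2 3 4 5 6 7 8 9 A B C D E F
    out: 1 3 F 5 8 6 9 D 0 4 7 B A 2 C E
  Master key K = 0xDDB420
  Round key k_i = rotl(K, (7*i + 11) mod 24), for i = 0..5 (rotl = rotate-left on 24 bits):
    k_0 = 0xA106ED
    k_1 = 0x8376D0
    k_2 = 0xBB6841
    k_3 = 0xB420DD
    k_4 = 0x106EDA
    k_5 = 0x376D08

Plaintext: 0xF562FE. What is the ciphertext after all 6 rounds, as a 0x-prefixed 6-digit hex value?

0x4B2088

s_0 = plaintext = 0xF562FE
s_1 = Round(s_0, k_0) = 0x2FE763
s_2 = Round(s_1, k_1) = 0x76314B
s_3 = Round(s_2, k_2) = 0x14B374
s_4 = Round(s_3, k_3) = 0x37443F
s_5 = Round(s_4, k_4) = 0x43F4B2
s_6 = Round(s_5, k_5) = 0x4B2088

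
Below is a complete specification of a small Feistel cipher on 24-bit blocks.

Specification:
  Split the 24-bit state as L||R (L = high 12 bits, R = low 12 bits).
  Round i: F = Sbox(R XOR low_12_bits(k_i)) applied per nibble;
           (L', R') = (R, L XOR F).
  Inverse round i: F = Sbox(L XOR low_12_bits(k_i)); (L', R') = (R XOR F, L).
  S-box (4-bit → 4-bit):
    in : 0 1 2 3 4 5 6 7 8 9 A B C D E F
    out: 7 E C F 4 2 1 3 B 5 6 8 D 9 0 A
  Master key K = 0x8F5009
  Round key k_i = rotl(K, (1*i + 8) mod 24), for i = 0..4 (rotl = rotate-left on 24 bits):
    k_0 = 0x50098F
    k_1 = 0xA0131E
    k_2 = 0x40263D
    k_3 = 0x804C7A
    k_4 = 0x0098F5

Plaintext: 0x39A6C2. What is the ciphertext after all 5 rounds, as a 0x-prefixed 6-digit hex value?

s_0 = plaintext = 0x39A6C2
s_1 = Round(s_0, k_0) = 0x6C29D3
s_2 = Round(s_1, k_1) = 0x9D301B
s_3 = Round(s_2, k_2) = 0x01B812
s_4 = Round(s_3, k_3) = 0x812400
s_5 = Round(s_4, k_4) = 0x4005B0

0x4005B0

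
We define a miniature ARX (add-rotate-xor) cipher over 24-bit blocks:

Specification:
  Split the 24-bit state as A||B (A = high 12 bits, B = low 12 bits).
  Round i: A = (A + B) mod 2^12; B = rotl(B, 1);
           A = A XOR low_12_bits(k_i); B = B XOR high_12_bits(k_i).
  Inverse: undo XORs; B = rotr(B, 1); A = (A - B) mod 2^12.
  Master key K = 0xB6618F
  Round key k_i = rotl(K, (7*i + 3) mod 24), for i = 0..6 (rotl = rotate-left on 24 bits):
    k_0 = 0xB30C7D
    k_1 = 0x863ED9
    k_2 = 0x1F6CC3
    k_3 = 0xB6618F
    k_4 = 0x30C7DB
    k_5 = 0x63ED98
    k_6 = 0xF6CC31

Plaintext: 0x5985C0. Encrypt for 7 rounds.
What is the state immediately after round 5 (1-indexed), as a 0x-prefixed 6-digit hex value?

0x86DA05

s_0 = plaintext = 0x5985C0
s_1 = Round(s_0, k_0) = 0x7250B0
s_2 = Round(s_1, k_1) = 0x90C903
s_3 = Round(s_2, k_2) = 0xECC3F1
s_4 = Round(s_3, k_3) = 0x332C84
s_5 = Round(s_4, k_4) = 0x86DA05
s_6 = Round(s_5, k_5) = 0xFEA235
s_7 = Round(s_6, k_6) = 0xE2EB06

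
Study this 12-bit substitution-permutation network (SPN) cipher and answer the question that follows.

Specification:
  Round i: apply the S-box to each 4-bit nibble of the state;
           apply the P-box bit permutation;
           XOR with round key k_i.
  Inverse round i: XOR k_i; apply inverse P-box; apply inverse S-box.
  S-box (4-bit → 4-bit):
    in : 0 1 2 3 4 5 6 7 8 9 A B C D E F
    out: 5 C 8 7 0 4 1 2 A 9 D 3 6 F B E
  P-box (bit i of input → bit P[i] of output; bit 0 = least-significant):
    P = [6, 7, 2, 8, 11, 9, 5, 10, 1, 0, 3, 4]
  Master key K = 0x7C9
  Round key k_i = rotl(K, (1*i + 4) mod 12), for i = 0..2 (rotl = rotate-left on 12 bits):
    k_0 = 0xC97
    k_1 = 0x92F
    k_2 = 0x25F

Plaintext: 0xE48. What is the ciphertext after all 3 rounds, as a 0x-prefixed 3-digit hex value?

0x667

s_0 = plaintext = 0xE48
s_1 = Round(s_0, k_0) = 0xD04
s_2 = Round(s_1, k_1) = 0x114
s_3 = Round(s_2, k_2) = 0x667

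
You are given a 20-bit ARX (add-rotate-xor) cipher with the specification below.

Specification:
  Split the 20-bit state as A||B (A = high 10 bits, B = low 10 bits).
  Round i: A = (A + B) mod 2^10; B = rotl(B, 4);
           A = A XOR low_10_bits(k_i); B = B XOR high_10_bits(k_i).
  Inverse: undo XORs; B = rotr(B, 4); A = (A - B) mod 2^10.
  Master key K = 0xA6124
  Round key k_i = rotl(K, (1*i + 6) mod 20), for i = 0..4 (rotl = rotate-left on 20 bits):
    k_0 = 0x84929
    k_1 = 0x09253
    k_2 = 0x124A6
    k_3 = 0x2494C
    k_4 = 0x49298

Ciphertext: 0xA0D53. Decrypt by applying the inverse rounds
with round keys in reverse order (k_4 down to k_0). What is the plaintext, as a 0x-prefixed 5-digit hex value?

s_0 = ciphertext = 0xA0D53
s_1 = InvRound(s_0, k_4) = 0x951C7
s_2 = InvRound(s_1, k_3) = 0x70D55
s_3 = InvRound(s_2, k_2) = 0x95311
s_4 = InvRound(s_3, k_1) = 0xA5173
s_5 = InvRound(s_4, k_0) = 0xD1C76

0xD1C76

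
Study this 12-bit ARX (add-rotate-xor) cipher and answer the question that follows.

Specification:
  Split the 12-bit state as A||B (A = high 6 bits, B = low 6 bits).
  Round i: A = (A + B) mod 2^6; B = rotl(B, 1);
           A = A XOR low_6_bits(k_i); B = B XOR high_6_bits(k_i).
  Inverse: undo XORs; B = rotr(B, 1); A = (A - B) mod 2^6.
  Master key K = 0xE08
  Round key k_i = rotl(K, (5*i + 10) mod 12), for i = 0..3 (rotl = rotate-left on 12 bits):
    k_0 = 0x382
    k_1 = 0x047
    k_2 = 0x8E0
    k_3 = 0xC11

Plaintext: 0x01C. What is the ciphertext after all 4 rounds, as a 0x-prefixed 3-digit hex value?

s_0 = plaintext = 0x01C
s_1 = Round(s_0, k_0) = 0x7B6
s_2 = Round(s_1, k_1) = 0x4EC
s_3 = Round(s_2, k_2) = 0x7FA
s_4 = Round(s_3, k_3) = 0x205

0x205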